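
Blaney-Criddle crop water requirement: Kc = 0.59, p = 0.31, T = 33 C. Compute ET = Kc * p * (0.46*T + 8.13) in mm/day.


ET = Kc * p * (0.46*T + 8.13)
ET = 0.59 * 0.31 * (0.46*33 + 8.13)
ET = 0.59 * 0.31 * 23.3100

4.2634 mm/day


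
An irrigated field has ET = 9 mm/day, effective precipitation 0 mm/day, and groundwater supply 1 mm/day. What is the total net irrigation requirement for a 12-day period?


Daily deficit = ET - Pe - GW = 9 - 0 - 1 = 8 mm/day
NIR = 8 * 12 = 96 mm

96.0000 mm


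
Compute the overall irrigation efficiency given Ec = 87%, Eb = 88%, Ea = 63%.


Ec = 0.87, Eb = 0.88, Ea = 0.63
E = 0.87 * 0.88 * 0.63 * 100 = 48.2328%

48.2328 %


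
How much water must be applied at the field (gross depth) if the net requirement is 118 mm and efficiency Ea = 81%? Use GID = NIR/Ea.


Ea = 81% = 0.81
GID = NIR / Ea = 118 / 0.81 = 145.6790 mm

145.6790 mm


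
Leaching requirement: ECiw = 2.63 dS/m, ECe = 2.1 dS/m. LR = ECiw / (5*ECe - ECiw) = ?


LR = ECiw / (5*ECe - ECiw)
LR = 2.63 / (5*2.1 - 2.63)
LR = 2.63 / 7.8700

0.3342


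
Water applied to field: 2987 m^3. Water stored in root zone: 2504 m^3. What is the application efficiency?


Ea = V_root / V_field * 100 = 2504 / 2987 * 100 = 83.8299%

83.8299 %


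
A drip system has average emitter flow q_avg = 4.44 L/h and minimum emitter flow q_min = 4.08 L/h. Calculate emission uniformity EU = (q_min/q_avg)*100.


EU = (q_min/q_avg)*100 = (4.08/4.44)*100 = 91.8919%

91.8919 %


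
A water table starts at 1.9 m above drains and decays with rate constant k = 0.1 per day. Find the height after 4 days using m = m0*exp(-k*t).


m = m0 * exp(-k*t)
m = 1.9 * exp(-0.1 * 4)
m = 1.9 * exp(-0.4000)

1.2736 m


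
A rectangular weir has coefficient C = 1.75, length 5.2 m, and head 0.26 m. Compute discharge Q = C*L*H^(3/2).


Q = C * L * H^(3/2) = 1.75 * 5.2 * 0.26^1.5 = 1.75 * 5.2 * 0.132575

1.2064 m^3/s


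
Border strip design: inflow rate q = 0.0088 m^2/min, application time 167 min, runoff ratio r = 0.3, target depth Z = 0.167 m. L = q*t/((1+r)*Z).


L = q*t/((1+r)*Z)
L = 0.0088*167/((1+0.3)*0.167)
L = 1.4696/0.2171

6.7692 m


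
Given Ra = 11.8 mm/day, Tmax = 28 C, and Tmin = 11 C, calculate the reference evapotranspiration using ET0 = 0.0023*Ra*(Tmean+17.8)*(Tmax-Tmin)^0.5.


Tmean = (Tmax + Tmin)/2 = (28 + 11)/2 = 19.5
ET0 = 0.0023 * 11.8 * (19.5 + 17.8) * sqrt(28 - 11)
ET0 = 0.0023 * 11.8 * 37.3 * 4.123106

4.1739 mm/day


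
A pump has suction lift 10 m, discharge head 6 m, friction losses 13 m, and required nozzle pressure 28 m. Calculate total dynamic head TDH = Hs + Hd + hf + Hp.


TDH = Hs + Hd + hf + Hp = 10 + 6 + 13 + 28 = 57

57 m


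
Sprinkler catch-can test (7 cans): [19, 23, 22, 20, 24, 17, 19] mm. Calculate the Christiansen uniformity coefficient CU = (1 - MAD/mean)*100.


mean = 20.571429 mm
MAD = 2.081633 mm
CU = (1 - 2.081633/20.571429)*100

89.8810 %


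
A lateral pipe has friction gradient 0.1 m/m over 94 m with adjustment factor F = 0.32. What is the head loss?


hf = J * L * F = 0.1 * 94 * 0.32 = 3.0080 m

3.0080 m


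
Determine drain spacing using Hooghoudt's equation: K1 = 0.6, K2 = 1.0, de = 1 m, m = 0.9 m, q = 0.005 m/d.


S^2 = 8*K2*de*m/q + 4*K1*m^2/q
S^2 = 8*1.0*1*0.9/0.005 + 4*0.6*0.9^2/0.005
S = sqrt(1828.8000)

42.7645 m


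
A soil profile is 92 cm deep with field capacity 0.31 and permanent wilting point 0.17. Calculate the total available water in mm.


AWC = (FC - PWP) * d * 10
AWC = (0.31 - 0.17) * 92 * 10
AWC = 0.1400 * 92 * 10

128.8000 mm


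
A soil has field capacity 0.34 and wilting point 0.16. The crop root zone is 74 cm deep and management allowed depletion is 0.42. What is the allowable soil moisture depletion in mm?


SMD = (FC - PWP) * d * MAD * 10
SMD = (0.34 - 0.16) * 74 * 0.42 * 10
SMD = 0.1800 * 74 * 0.42 * 10

55.9440 mm


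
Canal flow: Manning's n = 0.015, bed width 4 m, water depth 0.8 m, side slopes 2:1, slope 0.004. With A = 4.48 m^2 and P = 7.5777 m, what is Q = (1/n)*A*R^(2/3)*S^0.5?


R = A/P = 4.48/7.5777 = 0.591208
Q = (1/0.015) * 4.48 * 0.591208^(2/3) * 0.004^0.5

13.3059 m^3/s


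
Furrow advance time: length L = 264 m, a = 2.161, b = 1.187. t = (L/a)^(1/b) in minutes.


t = (L/a)^(1/b)
t = (264/2.161)^(1/1.187)
t = 122.165664^(1/1.187)

57.3022 min


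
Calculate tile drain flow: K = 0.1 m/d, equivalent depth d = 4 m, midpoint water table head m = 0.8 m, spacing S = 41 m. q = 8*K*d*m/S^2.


q = 8*K*d*m/S^2
q = 8*0.1*4*0.8/41^2
q = 2.5600 / 1681

0.0015 m/d


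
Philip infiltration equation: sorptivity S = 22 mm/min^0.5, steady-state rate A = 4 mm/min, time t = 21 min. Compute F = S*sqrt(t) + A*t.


F = S*sqrt(t) + A*t
F = 22*sqrt(21) + 4*21
F = 22*4.582576 + 84

184.8167 mm


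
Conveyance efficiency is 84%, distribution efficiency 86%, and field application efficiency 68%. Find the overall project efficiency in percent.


Ec = 0.84, Eb = 0.86, Ea = 0.68
E = 0.84 * 0.86 * 0.68 * 100 = 49.1232%

49.1232 %


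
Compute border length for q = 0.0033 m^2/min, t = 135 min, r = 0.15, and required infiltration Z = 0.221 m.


L = q*t/((1+r)*Z)
L = 0.0033*135/((1+0.15)*0.221)
L = 0.4455/0.25415

1.7529 m


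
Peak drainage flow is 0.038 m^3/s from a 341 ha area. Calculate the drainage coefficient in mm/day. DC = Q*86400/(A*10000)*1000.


DC = Q * 86400 / (A * 10000) * 1000
DC = 0.038 * 86400 / (341 * 10000) * 1000
DC = 3283200.0000 / 3410000

0.9628 mm/day


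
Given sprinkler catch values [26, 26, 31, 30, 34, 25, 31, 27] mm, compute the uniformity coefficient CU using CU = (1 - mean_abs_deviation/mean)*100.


mean = 28.750000 mm
MAD = 2.750000 mm
CU = (1 - 2.750000/28.750000)*100

90.4348 %


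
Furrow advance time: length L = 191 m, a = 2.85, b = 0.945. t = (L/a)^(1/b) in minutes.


t = (L/a)^(1/b)
t = (191/2.85)^(1/0.945)
t = 67.017544^(1/0.945)

85.6002 min


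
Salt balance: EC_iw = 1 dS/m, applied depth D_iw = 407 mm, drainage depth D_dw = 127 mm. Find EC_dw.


EC_dw = EC_iw * D_iw / D_dw
EC_dw = 1 * 407 / 127
EC_dw = 407 / 127

3.2047 dS/m


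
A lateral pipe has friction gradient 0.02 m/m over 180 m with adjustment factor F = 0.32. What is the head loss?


hf = J * L * F = 0.02 * 180 * 0.32 = 1.1520 m

1.1520 m


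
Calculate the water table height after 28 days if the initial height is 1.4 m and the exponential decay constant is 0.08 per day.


m = m0 * exp(-k*t)
m = 1.4 * exp(-0.08 * 28)
m = 1.4 * exp(-2.2400)

0.1490 m


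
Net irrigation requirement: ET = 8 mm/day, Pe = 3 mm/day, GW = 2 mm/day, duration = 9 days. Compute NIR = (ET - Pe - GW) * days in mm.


Daily deficit = ET - Pe - GW = 8 - 3 - 2 = 3 mm/day
NIR = 3 * 9 = 27 mm

27.0000 mm


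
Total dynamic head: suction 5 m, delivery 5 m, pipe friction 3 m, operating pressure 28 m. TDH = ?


TDH = Hs + Hd + hf + Hp = 5 + 5 + 3 + 28 = 41

41 m


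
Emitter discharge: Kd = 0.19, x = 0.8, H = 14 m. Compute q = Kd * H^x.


q = Kd * H^x = 0.19 * 14^0.8 = 0.19 * 8.258524

1.5691 L/h


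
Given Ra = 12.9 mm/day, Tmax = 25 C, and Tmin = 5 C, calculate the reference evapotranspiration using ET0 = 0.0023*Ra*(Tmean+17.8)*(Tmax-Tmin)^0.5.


Tmean = (Tmax + Tmin)/2 = (25 + 5)/2 = 15.0
ET0 = 0.0023 * 12.9 * (15.0 + 17.8) * sqrt(25 - 5)
ET0 = 0.0023 * 12.9 * 32.8 * 4.472136

4.3522 mm/day


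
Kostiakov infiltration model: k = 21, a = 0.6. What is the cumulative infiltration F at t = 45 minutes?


F = k * t^a = 21 * 45^0.6
F = 21 * 9.815841

206.1327 mm


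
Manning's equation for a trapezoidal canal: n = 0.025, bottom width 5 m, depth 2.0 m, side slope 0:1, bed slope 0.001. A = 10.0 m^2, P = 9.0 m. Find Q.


R = A/P = 10.0/9.0 = 1.111111
Q = (1/0.025) * 10.0 * 1.111111^(2/3) * 0.001^0.5

13.5695 m^3/s


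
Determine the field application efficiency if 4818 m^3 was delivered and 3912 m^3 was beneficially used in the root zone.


Ea = V_root / V_field * 100 = 3912 / 4818 * 100 = 81.1955%

81.1955 %


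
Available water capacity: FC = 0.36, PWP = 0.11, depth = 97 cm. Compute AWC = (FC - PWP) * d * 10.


AWC = (FC - PWP) * d * 10
AWC = (0.36 - 0.11) * 97 * 10
AWC = 0.2500 * 97 * 10

242.5000 mm


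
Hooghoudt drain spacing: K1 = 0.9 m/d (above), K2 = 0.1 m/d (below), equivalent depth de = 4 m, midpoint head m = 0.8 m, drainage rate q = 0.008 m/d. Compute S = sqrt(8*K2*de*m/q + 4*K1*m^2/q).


S^2 = 8*K2*de*m/q + 4*K1*m^2/q
S^2 = 8*0.1*4*0.8/0.008 + 4*0.9*0.8^2/0.008
S = sqrt(608.0000)

24.6577 m


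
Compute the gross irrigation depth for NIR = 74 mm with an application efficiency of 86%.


Ea = 86% = 0.86
GID = NIR / Ea = 74 / 0.86 = 86.0465 mm

86.0465 mm


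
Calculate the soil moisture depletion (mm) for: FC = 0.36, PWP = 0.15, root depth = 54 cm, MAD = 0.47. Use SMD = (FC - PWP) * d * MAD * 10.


SMD = (FC - PWP) * d * MAD * 10
SMD = (0.36 - 0.15) * 54 * 0.47 * 10
SMD = 0.2100 * 54 * 0.47 * 10

53.2980 mm


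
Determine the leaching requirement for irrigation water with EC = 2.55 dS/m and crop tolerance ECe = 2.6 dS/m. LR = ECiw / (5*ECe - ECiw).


LR = ECiw / (5*ECe - ECiw)
LR = 2.55 / (5*2.6 - 2.55)
LR = 2.55 / 10.4500

0.2440


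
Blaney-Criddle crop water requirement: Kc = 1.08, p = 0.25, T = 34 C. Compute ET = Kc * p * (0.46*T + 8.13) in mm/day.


ET = Kc * p * (0.46*T + 8.13)
ET = 1.08 * 0.25 * (0.46*34 + 8.13)
ET = 1.08 * 0.25 * 23.7700

6.4179 mm/day


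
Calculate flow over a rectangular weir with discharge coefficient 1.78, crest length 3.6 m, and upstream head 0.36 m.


Q = C * L * H^(3/2) = 1.78 * 3.6 * 0.36^1.5 = 1.78 * 3.6 * 0.216000

1.3841 m^3/s


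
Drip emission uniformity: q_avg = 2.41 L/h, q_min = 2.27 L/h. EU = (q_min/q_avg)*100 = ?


EU = (q_min/q_avg)*100 = (2.27/2.41)*100 = 94.1909%

94.1909 %


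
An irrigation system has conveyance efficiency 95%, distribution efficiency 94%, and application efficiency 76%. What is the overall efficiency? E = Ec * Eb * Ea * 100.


Ec = 0.95, Eb = 0.94, Ea = 0.76
E = 0.95 * 0.94 * 0.76 * 100 = 67.8680%

67.8680 %


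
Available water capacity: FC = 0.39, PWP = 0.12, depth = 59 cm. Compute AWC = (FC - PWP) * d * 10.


AWC = (FC - PWP) * d * 10
AWC = (0.39 - 0.12) * 59 * 10
AWC = 0.2700 * 59 * 10

159.3000 mm


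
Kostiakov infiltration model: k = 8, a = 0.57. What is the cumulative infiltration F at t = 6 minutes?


F = k * t^a = 8 * 6^0.57
F = 8 * 2.776810

22.2145 mm


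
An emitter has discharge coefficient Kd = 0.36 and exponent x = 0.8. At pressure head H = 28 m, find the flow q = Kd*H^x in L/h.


q = Kd * H^x = 0.36 * 28^0.8 = 0.36 * 14.378925

5.1764 L/h


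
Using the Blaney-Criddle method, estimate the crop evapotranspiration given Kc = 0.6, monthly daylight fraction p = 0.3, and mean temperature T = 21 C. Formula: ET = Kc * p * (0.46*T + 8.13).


ET = Kc * p * (0.46*T + 8.13)
ET = 0.6 * 0.3 * (0.46*21 + 8.13)
ET = 0.6 * 0.3 * 17.7900

3.2022 mm/day


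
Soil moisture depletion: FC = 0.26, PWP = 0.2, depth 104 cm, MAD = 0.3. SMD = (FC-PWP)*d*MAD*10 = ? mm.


SMD = (FC - PWP) * d * MAD * 10
SMD = (0.26 - 0.2) * 104 * 0.3 * 10
SMD = 0.0600 * 104 * 0.3 * 10

18.7200 mm


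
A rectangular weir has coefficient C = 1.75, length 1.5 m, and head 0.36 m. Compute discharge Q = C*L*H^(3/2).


Q = C * L * H^(3/2) = 1.75 * 1.5 * 0.36^1.5 = 1.75 * 1.5 * 0.216000

0.5670 m^3/s


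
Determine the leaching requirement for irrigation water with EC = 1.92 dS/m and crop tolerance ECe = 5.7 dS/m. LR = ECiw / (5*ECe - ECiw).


LR = ECiw / (5*ECe - ECiw)
LR = 1.92 / (5*5.7 - 1.92)
LR = 1.92 / 26.5800

0.0722


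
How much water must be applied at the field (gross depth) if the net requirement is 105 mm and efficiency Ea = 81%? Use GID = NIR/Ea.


Ea = 81% = 0.81
GID = NIR / Ea = 105 / 0.81 = 129.6296 mm

129.6296 mm


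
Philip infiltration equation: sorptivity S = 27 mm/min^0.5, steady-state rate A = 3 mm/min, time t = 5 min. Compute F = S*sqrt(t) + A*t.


F = S*sqrt(t) + A*t
F = 27*sqrt(5) + 3*5
F = 27*2.236068 + 15

75.3738 mm


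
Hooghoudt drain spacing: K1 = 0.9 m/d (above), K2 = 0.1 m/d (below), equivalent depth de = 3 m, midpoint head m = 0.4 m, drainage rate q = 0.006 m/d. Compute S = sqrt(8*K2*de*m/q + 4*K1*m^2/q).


S^2 = 8*K2*de*m/q + 4*K1*m^2/q
S^2 = 8*0.1*3*0.4/0.006 + 4*0.9*0.4^2/0.006
S = sqrt(256.0000)

16.0000 m


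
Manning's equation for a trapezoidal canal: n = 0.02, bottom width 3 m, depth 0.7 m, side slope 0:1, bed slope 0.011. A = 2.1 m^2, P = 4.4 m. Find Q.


R = A/P = 2.1/4.4 = 0.477273
Q = (1/0.02) * 2.1 * 0.477273^(2/3) * 0.011^0.5

6.7256 m^3/s


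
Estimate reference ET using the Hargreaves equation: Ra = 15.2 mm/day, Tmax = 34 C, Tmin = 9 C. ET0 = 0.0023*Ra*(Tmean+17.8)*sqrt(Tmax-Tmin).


Tmean = (Tmax + Tmin)/2 = (34 + 9)/2 = 21.5
ET0 = 0.0023 * 15.2 * (21.5 + 17.8) * sqrt(34 - 9)
ET0 = 0.0023 * 15.2 * 39.3 * 5.000000

6.8696 mm/day


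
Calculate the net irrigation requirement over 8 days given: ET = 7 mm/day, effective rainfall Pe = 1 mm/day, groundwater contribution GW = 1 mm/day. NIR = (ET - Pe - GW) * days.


Daily deficit = ET - Pe - GW = 7 - 1 - 1 = 5 mm/day
NIR = 5 * 8 = 40 mm

40.0000 mm


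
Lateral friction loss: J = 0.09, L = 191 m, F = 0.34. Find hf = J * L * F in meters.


hf = J * L * F = 0.09 * 191 * 0.34 = 5.8446 m

5.8446 m


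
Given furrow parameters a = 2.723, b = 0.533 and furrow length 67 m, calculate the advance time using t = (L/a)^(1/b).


t = (L/a)^(1/b)
t = (67/2.723)^(1/0.533)
t = 24.605215^(1/0.533)

407.1993 min


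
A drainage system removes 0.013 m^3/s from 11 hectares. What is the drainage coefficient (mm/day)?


DC = Q * 86400 / (A * 10000) * 1000
DC = 0.013 * 86400 / (11 * 10000) * 1000
DC = 1123200.0000 / 110000

10.2109 mm/day


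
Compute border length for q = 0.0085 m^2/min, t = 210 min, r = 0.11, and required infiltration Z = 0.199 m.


L = q*t/((1+r)*Z)
L = 0.0085*210/((1+0.11)*0.199)
L = 1.785/0.22089

8.0809 m


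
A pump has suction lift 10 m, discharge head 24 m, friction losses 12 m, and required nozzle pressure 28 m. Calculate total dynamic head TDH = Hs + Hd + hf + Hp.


TDH = Hs + Hd + hf + Hp = 10 + 24 + 12 + 28 = 74

74 m


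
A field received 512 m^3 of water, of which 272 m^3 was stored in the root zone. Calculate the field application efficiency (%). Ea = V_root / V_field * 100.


Ea = V_root / V_field * 100 = 272 / 512 * 100 = 53.1250%

53.1250 %


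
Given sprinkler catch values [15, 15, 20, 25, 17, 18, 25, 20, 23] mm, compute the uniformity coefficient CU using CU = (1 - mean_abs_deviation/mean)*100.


mean = 19.777778 mm
MAD = 3.135802 mm
CU = (1 - 3.135802/19.777778)*100

84.1448 %


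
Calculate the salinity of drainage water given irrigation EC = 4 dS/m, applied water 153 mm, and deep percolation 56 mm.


EC_dw = EC_iw * D_iw / D_dw
EC_dw = 4 * 153 / 56
EC_dw = 612 / 56

10.9286 dS/m


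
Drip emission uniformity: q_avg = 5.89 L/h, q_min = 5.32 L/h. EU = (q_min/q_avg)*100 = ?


EU = (q_min/q_avg)*100 = (5.32/5.89)*100 = 90.3226%

90.3226 %


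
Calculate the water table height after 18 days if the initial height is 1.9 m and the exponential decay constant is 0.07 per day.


m = m0 * exp(-k*t)
m = 1.9 * exp(-0.07 * 18)
m = 1.9 * exp(-1.2600)

0.5389 m


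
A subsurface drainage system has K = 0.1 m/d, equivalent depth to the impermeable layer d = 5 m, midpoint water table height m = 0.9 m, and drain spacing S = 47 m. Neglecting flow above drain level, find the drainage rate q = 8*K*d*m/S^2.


q = 8*K*d*m/S^2
q = 8*0.1*5*0.9/47^2
q = 3.6000 / 2209

0.0016 m/d


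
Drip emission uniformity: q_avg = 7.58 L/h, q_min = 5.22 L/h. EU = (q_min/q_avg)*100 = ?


EU = (q_min/q_avg)*100 = (5.22/7.58)*100 = 68.8654%

68.8654 %


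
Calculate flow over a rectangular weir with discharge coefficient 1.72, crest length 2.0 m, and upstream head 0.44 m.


Q = C * L * H^(3/2) = 1.72 * 2.0 * 0.44^1.5 = 1.72 * 2.0 * 0.291863

1.0040 m^3/s


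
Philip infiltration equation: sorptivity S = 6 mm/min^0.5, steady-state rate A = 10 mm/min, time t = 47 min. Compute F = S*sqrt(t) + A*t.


F = S*sqrt(t) + A*t
F = 6*sqrt(47) + 10*47
F = 6*6.855655 + 470

511.1339 mm


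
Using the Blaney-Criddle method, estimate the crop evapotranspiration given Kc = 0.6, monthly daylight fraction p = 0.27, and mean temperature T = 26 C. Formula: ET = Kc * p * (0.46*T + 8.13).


ET = Kc * p * (0.46*T + 8.13)
ET = 0.6 * 0.27 * (0.46*26 + 8.13)
ET = 0.6 * 0.27 * 20.0900

3.2546 mm/day


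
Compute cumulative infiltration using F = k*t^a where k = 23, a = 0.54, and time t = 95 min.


F = k * t^a = 23 * 95^0.54
F = 23 * 11.694206

268.9667 mm


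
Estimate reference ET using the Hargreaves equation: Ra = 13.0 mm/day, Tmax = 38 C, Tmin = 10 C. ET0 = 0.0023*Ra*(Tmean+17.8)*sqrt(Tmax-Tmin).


Tmean = (Tmax + Tmin)/2 = (38 + 10)/2 = 24.0
ET0 = 0.0023 * 13.0 * (24.0 + 17.8) * sqrt(38 - 10)
ET0 = 0.0023 * 13.0 * 41.8 * 5.291503

6.6134 mm/day


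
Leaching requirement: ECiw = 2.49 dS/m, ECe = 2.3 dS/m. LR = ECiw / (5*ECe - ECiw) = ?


LR = ECiw / (5*ECe - ECiw)
LR = 2.49 / (5*2.3 - 2.49)
LR = 2.49 / 9.0100

0.2764


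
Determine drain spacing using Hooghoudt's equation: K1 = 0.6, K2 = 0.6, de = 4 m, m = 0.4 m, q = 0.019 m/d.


S^2 = 8*K2*de*m/q + 4*K1*m^2/q
S^2 = 8*0.6*4*0.4/0.019 + 4*0.6*0.4^2/0.019
S = sqrt(424.4211)

20.6015 m


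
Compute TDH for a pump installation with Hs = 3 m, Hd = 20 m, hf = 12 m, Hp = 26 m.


TDH = Hs + Hd + hf + Hp = 3 + 20 + 12 + 26 = 61

61 m


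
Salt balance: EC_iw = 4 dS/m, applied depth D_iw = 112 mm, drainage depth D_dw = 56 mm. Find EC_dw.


EC_dw = EC_iw * D_iw / D_dw
EC_dw = 4 * 112 / 56
EC_dw = 448 / 56

8.0000 dS/m


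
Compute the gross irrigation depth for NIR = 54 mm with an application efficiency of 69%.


Ea = 69% = 0.69
GID = NIR / Ea = 54 / 0.69 = 78.2609 mm

78.2609 mm


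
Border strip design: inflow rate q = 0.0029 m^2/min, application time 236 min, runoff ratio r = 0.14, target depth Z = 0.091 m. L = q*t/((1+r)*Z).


L = q*t/((1+r)*Z)
L = 0.0029*236/((1+0.14)*0.091)
L = 0.6844/0.10374

6.5973 m


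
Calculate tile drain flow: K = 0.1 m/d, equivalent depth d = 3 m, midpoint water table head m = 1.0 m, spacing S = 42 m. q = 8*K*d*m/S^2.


q = 8*K*d*m/S^2
q = 8*0.1*3*1.0/42^2
q = 2.4000 / 1764

0.0014 m/d


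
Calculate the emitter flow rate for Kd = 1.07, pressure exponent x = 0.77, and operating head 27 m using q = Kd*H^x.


q = Kd * H^x = 1.07 * 27^0.77 = 1.07 * 12.651735

13.5374 L/h


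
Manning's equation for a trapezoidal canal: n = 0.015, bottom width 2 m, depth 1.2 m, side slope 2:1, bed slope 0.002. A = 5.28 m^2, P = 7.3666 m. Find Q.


R = A/P = 5.28/7.3666 = 0.716749
Q = (1/0.015) * 5.28 * 0.716749^(2/3) * 0.002^0.5

12.6077 m^3/s


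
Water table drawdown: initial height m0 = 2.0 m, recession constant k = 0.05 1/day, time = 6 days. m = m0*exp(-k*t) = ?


m = m0 * exp(-k*t)
m = 2.0 * exp(-0.05 * 6)
m = 2.0 * exp(-0.3000)

1.4816 m


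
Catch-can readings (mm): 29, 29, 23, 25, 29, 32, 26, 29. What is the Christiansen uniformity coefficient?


mean = 27.750000 mm
MAD = 2.312500 mm
CU = (1 - 2.312500/27.750000)*100

91.6667 %


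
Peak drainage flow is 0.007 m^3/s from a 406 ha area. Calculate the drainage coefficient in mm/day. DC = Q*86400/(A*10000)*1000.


DC = Q * 86400 / (A * 10000) * 1000
DC = 0.007 * 86400 / (406 * 10000) * 1000
DC = 604800.0000 / 4060000

0.1490 mm/day


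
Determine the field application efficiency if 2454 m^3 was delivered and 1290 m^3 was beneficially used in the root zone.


Ea = V_root / V_field * 100 = 1290 / 2454 * 100 = 52.5672%

52.5672 %


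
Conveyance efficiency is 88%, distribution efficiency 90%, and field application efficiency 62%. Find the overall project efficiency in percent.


Ec = 0.88, Eb = 0.9, Ea = 0.62
E = 0.88 * 0.9 * 0.62 * 100 = 49.1040%

49.1040 %


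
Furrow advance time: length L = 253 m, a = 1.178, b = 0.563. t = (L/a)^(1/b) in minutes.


t = (L/a)^(1/b)
t = (253/1.178)^(1/0.563)
t = 214.770798^(1/0.563)

13869.2162 min


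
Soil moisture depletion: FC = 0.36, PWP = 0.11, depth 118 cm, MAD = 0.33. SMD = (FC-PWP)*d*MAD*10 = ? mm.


SMD = (FC - PWP) * d * MAD * 10
SMD = (0.36 - 0.11) * 118 * 0.33 * 10
SMD = 0.2500 * 118 * 0.33 * 10

97.3500 mm


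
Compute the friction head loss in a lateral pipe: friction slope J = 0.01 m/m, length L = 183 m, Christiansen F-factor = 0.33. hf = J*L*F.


hf = J * L * F = 0.01 * 183 * 0.33 = 0.6039 m

0.6039 m


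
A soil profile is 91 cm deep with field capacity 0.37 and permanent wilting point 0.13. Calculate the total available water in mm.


AWC = (FC - PWP) * d * 10
AWC = (0.37 - 0.13) * 91 * 10
AWC = 0.2400 * 91 * 10

218.4000 mm


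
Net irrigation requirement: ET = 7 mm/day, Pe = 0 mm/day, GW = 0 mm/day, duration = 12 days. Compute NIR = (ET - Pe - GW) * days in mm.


Daily deficit = ET - Pe - GW = 7 - 0 - 0 = 7 mm/day
NIR = 7 * 12 = 84 mm

84.0000 mm


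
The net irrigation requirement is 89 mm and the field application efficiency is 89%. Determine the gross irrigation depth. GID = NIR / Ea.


Ea = 89% = 0.89
GID = NIR / Ea = 89 / 0.89 = 100.0000 mm

100.0000 mm


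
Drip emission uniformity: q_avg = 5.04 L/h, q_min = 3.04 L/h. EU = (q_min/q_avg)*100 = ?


EU = (q_min/q_avg)*100 = (3.04/5.04)*100 = 60.3175%

60.3175 %


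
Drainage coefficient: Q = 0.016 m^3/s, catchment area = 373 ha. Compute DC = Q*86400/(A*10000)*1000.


DC = Q * 86400 / (A * 10000) * 1000
DC = 0.016 * 86400 / (373 * 10000) * 1000
DC = 1382400.0000 / 3730000

0.3706 mm/day


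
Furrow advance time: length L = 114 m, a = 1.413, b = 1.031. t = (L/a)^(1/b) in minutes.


t = (L/a)^(1/b)
t = (114/1.413)^(1/1.031)
t = 80.679406^(1/1.031)

70.7018 min


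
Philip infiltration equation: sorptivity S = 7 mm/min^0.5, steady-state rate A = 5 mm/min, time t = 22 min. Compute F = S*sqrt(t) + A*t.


F = S*sqrt(t) + A*t
F = 7*sqrt(22) + 5*22
F = 7*4.690416 + 110

142.8329 mm


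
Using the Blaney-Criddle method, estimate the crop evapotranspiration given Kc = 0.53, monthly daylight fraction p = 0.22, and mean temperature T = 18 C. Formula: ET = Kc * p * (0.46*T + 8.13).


ET = Kc * p * (0.46*T + 8.13)
ET = 0.53 * 0.22 * (0.46*18 + 8.13)
ET = 0.53 * 0.22 * 16.4100

1.9134 mm/day


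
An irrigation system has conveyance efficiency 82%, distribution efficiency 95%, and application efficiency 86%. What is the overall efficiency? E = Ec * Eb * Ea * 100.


Ec = 0.82, Eb = 0.95, Ea = 0.86
E = 0.82 * 0.95 * 0.86 * 100 = 66.9940%

66.9940 %


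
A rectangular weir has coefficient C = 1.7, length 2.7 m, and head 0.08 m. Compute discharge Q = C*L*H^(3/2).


Q = C * L * H^(3/2) = 1.7 * 2.7 * 0.08^1.5 = 1.7 * 2.7 * 0.022627

0.1039 m^3/s


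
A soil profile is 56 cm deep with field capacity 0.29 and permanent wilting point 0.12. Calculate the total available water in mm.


AWC = (FC - PWP) * d * 10
AWC = (0.29 - 0.12) * 56 * 10
AWC = 0.1700 * 56 * 10

95.2000 mm


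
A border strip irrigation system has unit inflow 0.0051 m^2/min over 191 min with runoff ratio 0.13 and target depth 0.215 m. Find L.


L = q*t/((1+r)*Z)
L = 0.0051*191/((1+0.13)*0.215)
L = 0.9741/0.24295

4.0095 m


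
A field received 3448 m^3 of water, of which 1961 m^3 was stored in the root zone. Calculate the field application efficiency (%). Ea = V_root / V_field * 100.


Ea = V_root / V_field * 100 = 1961 / 3448 * 100 = 56.8735%

56.8735 %


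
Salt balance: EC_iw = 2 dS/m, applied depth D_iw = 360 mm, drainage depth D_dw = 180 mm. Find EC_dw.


EC_dw = EC_iw * D_iw / D_dw
EC_dw = 2 * 360 / 180
EC_dw = 720 / 180

4.0000 dS/m


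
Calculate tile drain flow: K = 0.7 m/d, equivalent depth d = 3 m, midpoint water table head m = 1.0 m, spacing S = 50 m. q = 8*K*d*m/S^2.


q = 8*K*d*m/S^2
q = 8*0.7*3*1.0/50^2
q = 16.8000 / 2500

0.0067 m/d


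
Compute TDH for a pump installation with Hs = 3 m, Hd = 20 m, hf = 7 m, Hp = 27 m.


TDH = Hs + Hd + hf + Hp = 3 + 20 + 7 + 27 = 57

57 m


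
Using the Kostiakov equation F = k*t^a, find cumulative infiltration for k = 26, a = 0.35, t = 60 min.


F = k * t^a = 26 * 60^0.35
F = 26 * 4.191340

108.9748 mm


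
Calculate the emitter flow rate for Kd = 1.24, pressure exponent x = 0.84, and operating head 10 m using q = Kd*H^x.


q = Kd * H^x = 1.24 * 10^0.84 = 1.24 * 6.918310

8.5787 L/h


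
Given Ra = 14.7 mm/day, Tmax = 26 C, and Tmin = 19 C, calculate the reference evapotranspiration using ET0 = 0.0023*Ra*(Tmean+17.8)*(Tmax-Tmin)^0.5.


Tmean = (Tmax + Tmin)/2 = (26 + 19)/2 = 22.5
ET0 = 0.0023 * 14.7 * (22.5 + 17.8) * sqrt(26 - 19)
ET0 = 0.0023 * 14.7 * 40.3 * 2.645751

3.6049 mm/day


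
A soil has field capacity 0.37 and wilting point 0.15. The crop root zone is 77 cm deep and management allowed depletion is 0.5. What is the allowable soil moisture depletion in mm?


SMD = (FC - PWP) * d * MAD * 10
SMD = (0.37 - 0.15) * 77 * 0.5 * 10
SMD = 0.2200 * 77 * 0.5 * 10

84.7000 mm


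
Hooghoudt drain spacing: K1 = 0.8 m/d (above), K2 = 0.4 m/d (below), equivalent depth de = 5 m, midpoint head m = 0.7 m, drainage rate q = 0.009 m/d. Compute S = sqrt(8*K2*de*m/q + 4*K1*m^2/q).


S^2 = 8*K2*de*m/q + 4*K1*m^2/q
S^2 = 8*0.4*5*0.7/0.009 + 4*0.8*0.7^2/0.009
S = sqrt(1418.6667)

37.6652 m


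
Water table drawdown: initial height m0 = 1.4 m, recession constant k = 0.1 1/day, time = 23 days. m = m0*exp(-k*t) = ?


m = m0 * exp(-k*t)
m = 1.4 * exp(-0.1 * 23)
m = 1.4 * exp(-2.3000)

0.1404 m


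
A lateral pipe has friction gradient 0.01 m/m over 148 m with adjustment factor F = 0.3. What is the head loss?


hf = J * L * F = 0.01 * 148 * 0.3 = 0.4440 m

0.4440 m


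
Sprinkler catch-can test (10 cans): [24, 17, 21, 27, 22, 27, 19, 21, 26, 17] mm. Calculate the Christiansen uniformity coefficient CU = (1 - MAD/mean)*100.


mean = 22.100000 mm
MAD = 3.120000 mm
CU = (1 - 3.120000/22.100000)*100

85.8824 %


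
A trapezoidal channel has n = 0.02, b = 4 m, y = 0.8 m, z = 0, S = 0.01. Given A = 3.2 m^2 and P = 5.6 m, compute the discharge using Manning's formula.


R = A/P = 3.2/5.6 = 0.571429
Q = (1/0.02) * 3.2 * 0.571429^(2/3) * 0.01^0.5

11.0178 m^3/s


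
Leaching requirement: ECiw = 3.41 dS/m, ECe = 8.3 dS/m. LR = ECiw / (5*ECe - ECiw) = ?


LR = ECiw / (5*ECe - ECiw)
LR = 3.41 / (5*8.3 - 3.41)
LR = 3.41 / 38.0900

0.0895


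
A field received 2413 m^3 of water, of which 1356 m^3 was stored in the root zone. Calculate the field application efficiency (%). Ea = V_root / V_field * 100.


Ea = V_root / V_field * 100 = 1356 / 2413 * 100 = 56.1956%

56.1956 %


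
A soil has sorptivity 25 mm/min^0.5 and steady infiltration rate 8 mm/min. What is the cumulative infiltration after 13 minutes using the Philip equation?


F = S*sqrt(t) + A*t
F = 25*sqrt(13) + 8*13
F = 25*3.605551 + 104

194.1388 mm


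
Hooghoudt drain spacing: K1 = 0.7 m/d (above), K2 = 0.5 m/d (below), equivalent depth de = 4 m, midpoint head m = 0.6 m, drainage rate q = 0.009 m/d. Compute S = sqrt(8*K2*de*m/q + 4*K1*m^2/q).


S^2 = 8*K2*de*m/q + 4*K1*m^2/q
S^2 = 8*0.5*4*0.6/0.009 + 4*0.7*0.6^2/0.009
S = sqrt(1178.6667)

34.3317 m


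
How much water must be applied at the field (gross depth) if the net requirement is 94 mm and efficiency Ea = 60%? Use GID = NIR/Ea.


Ea = 60% = 0.6
GID = NIR / Ea = 94 / 0.6 = 156.6667 mm

156.6667 mm


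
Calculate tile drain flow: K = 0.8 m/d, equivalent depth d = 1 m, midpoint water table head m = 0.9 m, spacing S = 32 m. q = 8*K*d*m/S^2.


q = 8*K*d*m/S^2
q = 8*0.8*1*0.9/32^2
q = 5.7600 / 1024

0.0056 m/d


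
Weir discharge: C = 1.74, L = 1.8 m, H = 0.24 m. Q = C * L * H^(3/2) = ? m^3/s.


Q = C * L * H^(3/2) = 1.74 * 1.8 * 0.24^1.5 = 1.74 * 1.8 * 0.117576

0.3682 m^3/s


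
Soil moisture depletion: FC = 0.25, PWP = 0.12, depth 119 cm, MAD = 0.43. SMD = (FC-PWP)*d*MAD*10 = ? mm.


SMD = (FC - PWP) * d * MAD * 10
SMD = (0.25 - 0.12) * 119 * 0.43 * 10
SMD = 0.1300 * 119 * 0.43 * 10

66.5210 mm


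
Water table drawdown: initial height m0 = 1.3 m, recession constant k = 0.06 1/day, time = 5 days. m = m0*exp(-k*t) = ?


m = m0 * exp(-k*t)
m = 1.3 * exp(-0.06 * 5)
m = 1.3 * exp(-0.3000)

0.9631 m


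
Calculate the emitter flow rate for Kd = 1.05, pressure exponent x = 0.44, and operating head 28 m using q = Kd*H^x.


q = Kd * H^x = 1.05 * 28^0.44 = 1.05 * 4.332609

4.5492 L/h


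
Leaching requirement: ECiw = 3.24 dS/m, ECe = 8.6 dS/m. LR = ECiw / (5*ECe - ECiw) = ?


LR = ECiw / (5*ECe - ECiw)
LR = 3.24 / (5*8.6 - 3.24)
LR = 3.24 / 39.7600

0.0815


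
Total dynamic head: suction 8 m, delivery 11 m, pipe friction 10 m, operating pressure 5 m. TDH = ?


TDH = Hs + Hd + hf + Hp = 8 + 11 + 10 + 5 = 34

34 m


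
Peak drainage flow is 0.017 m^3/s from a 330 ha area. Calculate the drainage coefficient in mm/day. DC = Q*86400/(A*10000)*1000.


DC = Q * 86400 / (A * 10000) * 1000
DC = 0.017 * 86400 / (330 * 10000) * 1000
DC = 1468800.0000 / 3300000

0.4451 mm/day


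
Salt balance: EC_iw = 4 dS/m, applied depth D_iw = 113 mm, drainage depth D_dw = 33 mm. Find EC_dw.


EC_dw = EC_iw * D_iw / D_dw
EC_dw = 4 * 113 / 33
EC_dw = 452 / 33

13.6970 dS/m


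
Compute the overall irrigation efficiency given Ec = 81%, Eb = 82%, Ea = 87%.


Ec = 0.81, Eb = 0.82, Ea = 0.87
E = 0.81 * 0.82 * 0.87 * 100 = 57.7854%

57.7854 %


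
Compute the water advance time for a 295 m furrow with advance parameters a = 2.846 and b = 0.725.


t = (L/a)^(1/b)
t = (295/2.846)^(1/0.725)
t = 103.654252^(1/0.725)

602.7263 min


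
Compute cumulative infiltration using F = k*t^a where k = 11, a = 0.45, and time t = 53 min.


F = k * t^a = 11 * 53^0.45
F = 11 * 5.969310

65.6624 mm


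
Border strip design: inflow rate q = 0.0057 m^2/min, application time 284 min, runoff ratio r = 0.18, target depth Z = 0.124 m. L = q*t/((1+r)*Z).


L = q*t/((1+r)*Z)
L = 0.0057*284/((1+0.18)*0.124)
L = 1.6188/0.14632

11.0634 m


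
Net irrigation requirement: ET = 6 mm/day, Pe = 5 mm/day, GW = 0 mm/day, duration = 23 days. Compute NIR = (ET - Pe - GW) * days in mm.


Daily deficit = ET - Pe - GW = 6 - 5 - 0 = 1 mm/day
NIR = 1 * 23 = 23 mm

23.0000 mm


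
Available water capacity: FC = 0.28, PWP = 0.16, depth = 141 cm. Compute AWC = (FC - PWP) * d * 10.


AWC = (FC - PWP) * d * 10
AWC = (0.28 - 0.16) * 141 * 10
AWC = 0.1200 * 141 * 10

169.2000 mm


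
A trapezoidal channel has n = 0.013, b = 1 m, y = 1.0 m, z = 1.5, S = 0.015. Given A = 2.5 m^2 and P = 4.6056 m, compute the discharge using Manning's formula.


R = A/P = 2.5/4.6056 = 0.542817
Q = (1/0.013) * 2.5 * 0.542817^(2/3) * 0.015^0.5

15.6727 m^3/s


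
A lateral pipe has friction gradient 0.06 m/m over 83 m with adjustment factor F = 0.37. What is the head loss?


hf = J * L * F = 0.06 * 83 * 0.37 = 1.8426 m

1.8426 m


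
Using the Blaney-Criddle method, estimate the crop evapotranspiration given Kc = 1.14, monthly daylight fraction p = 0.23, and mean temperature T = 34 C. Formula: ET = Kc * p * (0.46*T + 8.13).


ET = Kc * p * (0.46*T + 8.13)
ET = 1.14 * 0.23 * (0.46*34 + 8.13)
ET = 1.14 * 0.23 * 23.7700

6.2325 mm/day


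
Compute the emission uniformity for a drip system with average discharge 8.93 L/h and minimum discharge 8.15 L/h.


EU = (q_min/q_avg)*100 = (8.15/8.93)*100 = 91.2654%

91.2654 %


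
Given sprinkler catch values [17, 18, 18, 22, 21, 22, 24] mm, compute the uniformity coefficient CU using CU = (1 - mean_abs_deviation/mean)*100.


mean = 20.285714 mm
MAD = 2.244898 mm
CU = (1 - 2.244898/20.285714)*100

88.9336 %


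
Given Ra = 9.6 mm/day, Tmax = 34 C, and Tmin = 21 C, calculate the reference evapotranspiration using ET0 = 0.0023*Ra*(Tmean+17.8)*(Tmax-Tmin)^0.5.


Tmean = (Tmax + Tmin)/2 = (34 + 21)/2 = 27.5
ET0 = 0.0023 * 9.6 * (27.5 + 17.8) * sqrt(34 - 21)
ET0 = 0.0023 * 9.6 * 45.3 * 3.605551

3.6064 mm/day


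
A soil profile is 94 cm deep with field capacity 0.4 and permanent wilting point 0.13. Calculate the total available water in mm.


AWC = (FC - PWP) * d * 10
AWC = (0.4 - 0.13) * 94 * 10
AWC = 0.2700 * 94 * 10

253.8000 mm


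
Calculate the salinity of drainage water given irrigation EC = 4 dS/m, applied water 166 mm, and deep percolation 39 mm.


EC_dw = EC_iw * D_iw / D_dw
EC_dw = 4 * 166 / 39
EC_dw = 664 / 39

17.0256 dS/m


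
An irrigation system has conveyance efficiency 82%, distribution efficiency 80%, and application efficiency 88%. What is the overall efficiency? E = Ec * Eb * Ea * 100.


Ec = 0.82, Eb = 0.8, Ea = 0.88
E = 0.82 * 0.8 * 0.88 * 100 = 57.7280%

57.7280 %


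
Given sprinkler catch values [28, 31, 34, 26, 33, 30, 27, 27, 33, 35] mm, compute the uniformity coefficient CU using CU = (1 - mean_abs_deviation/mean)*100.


mean = 30.400000 mm
MAD = 2.800000 mm
CU = (1 - 2.800000/30.400000)*100

90.7895 %


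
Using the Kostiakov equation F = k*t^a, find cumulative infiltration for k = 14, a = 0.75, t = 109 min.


F = k * t^a = 14 * 109^0.75
F = 14 * 33.734158

472.2782 mm


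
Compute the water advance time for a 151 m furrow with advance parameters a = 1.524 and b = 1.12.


t = (L/a)^(1/b)
t = (151/1.524)^(1/1.12)
t = 99.081365^(1/1.12)

60.5530 min


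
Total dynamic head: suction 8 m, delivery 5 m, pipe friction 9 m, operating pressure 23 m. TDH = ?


TDH = Hs + Hd + hf + Hp = 8 + 5 + 9 + 23 = 45

45 m


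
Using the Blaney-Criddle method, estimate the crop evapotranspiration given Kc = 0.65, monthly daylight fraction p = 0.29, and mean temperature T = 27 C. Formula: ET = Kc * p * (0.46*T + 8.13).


ET = Kc * p * (0.46*T + 8.13)
ET = 0.65 * 0.29 * (0.46*27 + 8.13)
ET = 0.65 * 0.29 * 20.5500

3.8737 mm/day


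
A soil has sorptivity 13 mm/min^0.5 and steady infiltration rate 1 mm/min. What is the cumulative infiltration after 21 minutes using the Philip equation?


F = S*sqrt(t) + A*t
F = 13*sqrt(21) + 1*21
F = 13*4.582576 + 21

80.5735 mm


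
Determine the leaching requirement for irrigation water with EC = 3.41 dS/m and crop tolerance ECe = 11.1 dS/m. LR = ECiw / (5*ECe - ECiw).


LR = ECiw / (5*ECe - ECiw)
LR = 3.41 / (5*11.1 - 3.41)
LR = 3.41 / 52.0900

0.0655


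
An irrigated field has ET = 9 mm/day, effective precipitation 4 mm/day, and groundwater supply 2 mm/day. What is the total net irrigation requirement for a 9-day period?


Daily deficit = ET - Pe - GW = 9 - 4 - 2 = 3 mm/day
NIR = 3 * 9 = 27 mm

27.0000 mm


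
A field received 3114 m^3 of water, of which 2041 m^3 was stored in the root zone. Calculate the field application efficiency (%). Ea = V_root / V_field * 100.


Ea = V_root / V_field * 100 = 2041 / 3114 * 100 = 65.5427%

65.5427 %


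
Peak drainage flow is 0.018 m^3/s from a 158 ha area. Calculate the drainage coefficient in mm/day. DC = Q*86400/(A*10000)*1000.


DC = Q * 86400 / (A * 10000) * 1000
DC = 0.018 * 86400 / (158 * 10000) * 1000
DC = 1555200.0000 / 1580000

0.9843 mm/day


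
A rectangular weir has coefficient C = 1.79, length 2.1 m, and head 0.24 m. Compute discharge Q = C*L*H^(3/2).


Q = C * L * H^(3/2) = 1.79 * 2.1 * 0.24^1.5 = 1.79 * 2.1 * 0.117576

0.4420 m^3/s


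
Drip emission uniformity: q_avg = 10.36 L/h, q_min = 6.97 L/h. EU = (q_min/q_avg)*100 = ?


EU = (q_min/q_avg)*100 = (6.97/10.36)*100 = 67.2780%

67.2780 %


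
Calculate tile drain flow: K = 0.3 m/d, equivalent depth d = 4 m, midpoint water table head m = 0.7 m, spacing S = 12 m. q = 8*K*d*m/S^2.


q = 8*K*d*m/S^2
q = 8*0.3*4*0.7/12^2
q = 6.7200 / 144

0.0467 m/d


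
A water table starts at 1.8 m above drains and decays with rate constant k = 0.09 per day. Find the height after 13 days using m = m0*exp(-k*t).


m = m0 * exp(-k*t)
m = 1.8 * exp(-0.09 * 13)
m = 1.8 * exp(-1.1700)

0.5587 m


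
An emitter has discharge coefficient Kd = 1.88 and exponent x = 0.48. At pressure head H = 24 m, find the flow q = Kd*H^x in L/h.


q = Kd * H^x = 1.88 * 24^0.48 = 1.88 * 4.597285

8.6429 L/h


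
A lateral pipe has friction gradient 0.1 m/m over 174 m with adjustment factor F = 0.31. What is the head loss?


hf = J * L * F = 0.1 * 174 * 0.31 = 5.3940 m

5.3940 m


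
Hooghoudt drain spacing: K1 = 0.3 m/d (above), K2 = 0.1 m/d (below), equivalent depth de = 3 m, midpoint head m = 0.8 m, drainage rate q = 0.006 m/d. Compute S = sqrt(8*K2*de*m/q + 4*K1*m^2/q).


S^2 = 8*K2*de*m/q + 4*K1*m^2/q
S^2 = 8*0.1*3*0.8/0.006 + 4*0.3*0.8^2/0.006
S = sqrt(448.0000)

21.1660 m


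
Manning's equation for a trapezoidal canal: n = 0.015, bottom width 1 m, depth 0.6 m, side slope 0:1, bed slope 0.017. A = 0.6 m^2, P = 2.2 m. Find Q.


R = A/P = 0.6/2.2 = 0.272727
Q = (1/0.015) * 0.6 * 0.272727^(2/3) * 0.017^0.5

2.1933 m^3/s


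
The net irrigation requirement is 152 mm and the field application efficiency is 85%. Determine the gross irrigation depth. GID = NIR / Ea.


Ea = 85% = 0.85
GID = NIR / Ea = 152 / 0.85 = 178.8235 mm

178.8235 mm


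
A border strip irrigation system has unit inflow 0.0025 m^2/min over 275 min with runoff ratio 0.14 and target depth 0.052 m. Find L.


L = q*t/((1+r)*Z)
L = 0.0025*275/((1+0.14)*0.052)
L = 0.6875/0.05928

11.5975 m


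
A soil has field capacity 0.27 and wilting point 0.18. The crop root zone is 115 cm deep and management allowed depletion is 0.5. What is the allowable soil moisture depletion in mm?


SMD = (FC - PWP) * d * MAD * 10
SMD = (0.27 - 0.18) * 115 * 0.5 * 10
SMD = 0.0900 * 115 * 0.5 * 10

51.7500 mm


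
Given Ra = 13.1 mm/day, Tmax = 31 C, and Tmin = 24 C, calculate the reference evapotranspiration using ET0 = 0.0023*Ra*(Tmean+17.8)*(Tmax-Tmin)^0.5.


Tmean = (Tmax + Tmin)/2 = (31 + 24)/2 = 27.5
ET0 = 0.0023 * 13.1 * (27.5 + 17.8) * sqrt(31 - 24)
ET0 = 0.0023 * 13.1 * 45.3 * 2.645751

3.6112 mm/day


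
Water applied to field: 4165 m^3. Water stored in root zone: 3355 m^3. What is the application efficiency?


Ea = V_root / V_field * 100 = 3355 / 4165 * 100 = 80.5522%

80.5522 %


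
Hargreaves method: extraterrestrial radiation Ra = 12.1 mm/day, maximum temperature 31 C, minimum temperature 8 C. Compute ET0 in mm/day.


Tmean = (Tmax + Tmin)/2 = (31 + 8)/2 = 19.5
ET0 = 0.0023 * 12.1 * (19.5 + 17.8) * sqrt(31 - 8)
ET0 = 0.0023 * 12.1 * 37.3 * 4.795832

4.9784 mm/day


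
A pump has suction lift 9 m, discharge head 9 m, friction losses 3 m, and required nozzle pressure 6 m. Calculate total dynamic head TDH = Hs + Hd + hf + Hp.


TDH = Hs + Hd + hf + Hp = 9 + 9 + 3 + 6 = 27

27 m


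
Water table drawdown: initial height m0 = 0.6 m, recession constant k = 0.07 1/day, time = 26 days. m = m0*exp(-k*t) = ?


m = m0 * exp(-k*t)
m = 0.6 * exp(-0.07 * 26)
m = 0.6 * exp(-1.8200)

0.0972 m


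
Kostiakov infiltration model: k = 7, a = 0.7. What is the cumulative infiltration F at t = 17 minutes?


F = k * t^a = 7 * 17^0.7
F = 7 * 7.266315

50.8642 mm


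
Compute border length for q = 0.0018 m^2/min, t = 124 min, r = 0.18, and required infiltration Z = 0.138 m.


L = q*t/((1+r)*Z)
L = 0.0018*124/((1+0.18)*0.138)
L = 0.2232/0.16284

1.3707 m


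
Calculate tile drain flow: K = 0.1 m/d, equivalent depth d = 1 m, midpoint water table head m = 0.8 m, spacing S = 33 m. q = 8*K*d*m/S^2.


q = 8*K*d*m/S^2
q = 8*0.1*1*0.8/33^2
q = 0.6400 / 1089

5.8770e-04 m/d


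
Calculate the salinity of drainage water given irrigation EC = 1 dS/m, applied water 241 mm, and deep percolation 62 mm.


EC_dw = EC_iw * D_iw / D_dw
EC_dw = 1 * 241 / 62
EC_dw = 241 / 62

3.8871 dS/m
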